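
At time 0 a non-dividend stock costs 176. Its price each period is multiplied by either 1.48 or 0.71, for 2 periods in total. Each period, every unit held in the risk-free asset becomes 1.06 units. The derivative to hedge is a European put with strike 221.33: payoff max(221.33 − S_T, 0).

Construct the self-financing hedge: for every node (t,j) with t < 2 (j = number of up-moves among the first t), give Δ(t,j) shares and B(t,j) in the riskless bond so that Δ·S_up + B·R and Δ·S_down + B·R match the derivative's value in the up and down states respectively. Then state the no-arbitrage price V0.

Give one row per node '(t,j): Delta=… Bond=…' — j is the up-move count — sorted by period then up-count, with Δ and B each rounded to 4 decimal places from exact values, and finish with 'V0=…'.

(0,0): Delta=-0.4805 Bond=135.7402
(1,0): Delta=-1.0000 Bond=208.8019
(1,1): Delta=-0.1814 Bond=65.9838
V0=51.1730

Under the risk-neutral measure, an up-move has probability p* = (R−d)/(u−d) = 0.4545 and values discount at R = 1.06.
Payoff layer (t=2): V(2,0)=132.6084, V(2,1)=36.3892, V(2,2)=0.0000
(1,0): S=124.9600. Δ = (V_up−V_dn)/(S_up−S_dn) = (36.3892−132.6084)/(184.9408−88.7216) = -1.0000. V = [p*·36.3892 + (1−p*)·132.6084]/1.06 = 83.8419. B = V − Δ·S = 208.8019.
(1,1): S=260.4800. Δ = (V_up−V_dn)/(S_up−S_dn) = (0.0000−36.3892)/(385.5104−184.9408) = -0.1814. V = [p*·0.0000 + (1−p*)·36.3892]/1.06 = 18.7251. B = V − Δ·S = 65.9838.
(0,0): S=176.0000. Δ = (V_up−V_dn)/(S_up−S_dn) = (18.7251−83.8419)/(260.4800−124.9600) = -0.4805. V = [p*·18.7251 + (1−p*)·83.8419]/1.06 = 51.1730. B = V − Δ·S = 135.7402.
Root portfolio cost Δ·176+B reproduces V0=51.1730.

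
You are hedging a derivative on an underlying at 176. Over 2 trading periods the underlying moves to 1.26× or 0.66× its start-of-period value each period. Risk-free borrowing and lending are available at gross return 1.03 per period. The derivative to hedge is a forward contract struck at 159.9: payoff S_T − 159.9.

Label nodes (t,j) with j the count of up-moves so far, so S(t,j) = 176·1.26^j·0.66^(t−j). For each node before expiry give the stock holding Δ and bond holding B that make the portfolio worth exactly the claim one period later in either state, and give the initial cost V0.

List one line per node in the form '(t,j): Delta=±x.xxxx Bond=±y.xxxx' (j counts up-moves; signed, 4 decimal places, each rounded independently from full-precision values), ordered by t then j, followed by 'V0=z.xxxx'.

The replicating-portfolio and risk-neutral prices coincide; use p* = (1.03−0.66)/(1.26−0.66) = 0.6167 for the latter.
Terminal values V(2,·): V(2,0)=-83.2344, V(2,1)=-13.5384, V(2,2)=119.5176
Node (1,0) S=116.1600: V=(p*·-13.5384+(1−p*)·-83.2344)/1.03=-39.0827; Δ=(-13.5384−-83.2344)/(146.3616−76.6656)=1.0000; B=V−Δ·S=-155.2427
Node (1,1) S=221.7600: V=(p*·119.5176+(1−p*)·-13.5384)/1.03=66.5173; Δ=(119.5176−-13.5384)/(279.4176−146.3616)=1.0000; B=V−Δ·S=-155.2427
Node (0,0) S=176.0000: V=(p*·66.5173+(1−p*)·-39.0827)/1.03=25.2789; Δ=(66.5173−-39.0827)/(221.7600−116.1600)=1.0000; B=V−Δ·S=-150.7211
The time-0 hedge costs 25.2789, which is the no-arbitrage price.

(0,0): Delta=1.0000 Bond=-150.7211
(1,0): Delta=1.0000 Bond=-155.2427
(1,1): Delta=1.0000 Bond=-155.2427
V0=25.2789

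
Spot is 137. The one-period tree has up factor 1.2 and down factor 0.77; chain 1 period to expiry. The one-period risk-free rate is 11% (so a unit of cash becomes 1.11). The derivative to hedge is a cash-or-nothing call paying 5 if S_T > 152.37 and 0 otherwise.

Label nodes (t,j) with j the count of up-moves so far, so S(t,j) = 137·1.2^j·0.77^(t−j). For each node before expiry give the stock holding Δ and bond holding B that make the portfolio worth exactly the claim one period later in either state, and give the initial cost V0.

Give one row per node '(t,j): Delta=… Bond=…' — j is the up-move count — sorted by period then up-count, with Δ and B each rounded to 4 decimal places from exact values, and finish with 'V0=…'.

Risk-neutral probability p* = (R−d)/(u−d) = (1.11−0.77)/(1.2−0.77) = 0.7907.
Terminal values V(1,·): V(1,0)=0.0000, V(1,1)=5.0000
(0,0): S=137.0000. Δ = (V_up−V_dn)/(S_up−S_dn) = (5.0000−0.0000)/(164.4000−105.4900) = 0.0849. V = [p*·5.0000 + (1−p*)·0.0000]/1.11 = 3.5617. B = V − Δ·S = -8.0662.
The time-0 hedge costs 3.5617, which is the no-arbitrage price.

(0,0): Delta=0.0849 Bond=-8.0662
V0=3.5617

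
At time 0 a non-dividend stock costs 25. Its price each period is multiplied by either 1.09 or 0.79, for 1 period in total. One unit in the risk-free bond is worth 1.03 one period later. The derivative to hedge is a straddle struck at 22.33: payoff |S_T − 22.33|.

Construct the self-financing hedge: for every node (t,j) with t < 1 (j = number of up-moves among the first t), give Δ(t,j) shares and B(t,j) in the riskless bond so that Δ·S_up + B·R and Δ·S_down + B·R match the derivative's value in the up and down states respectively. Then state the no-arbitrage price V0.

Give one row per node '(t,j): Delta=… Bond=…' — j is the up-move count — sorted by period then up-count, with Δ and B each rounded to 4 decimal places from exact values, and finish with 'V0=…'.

(0,0): Delta=0.3120 Bond=-3.4777
V0=4.3223

The replicating-portfolio and risk-neutral prices coincide; use p* = (1.03−0.79)/(1.09−0.79) = 0.8000 for the latter.
At expiry t=1: V(1,0)=2.5800, V(1,1)=4.9200
  t=0,j=0: stock 25.0000 → up 27.2500 (V=4.9200), down 19.7500 (V=2.5800). Price 4.3223; hedge Δ=0.3120, bond B=-3.4777.
Self-financing check: at every node Δ·S+B equals the discounted successor values.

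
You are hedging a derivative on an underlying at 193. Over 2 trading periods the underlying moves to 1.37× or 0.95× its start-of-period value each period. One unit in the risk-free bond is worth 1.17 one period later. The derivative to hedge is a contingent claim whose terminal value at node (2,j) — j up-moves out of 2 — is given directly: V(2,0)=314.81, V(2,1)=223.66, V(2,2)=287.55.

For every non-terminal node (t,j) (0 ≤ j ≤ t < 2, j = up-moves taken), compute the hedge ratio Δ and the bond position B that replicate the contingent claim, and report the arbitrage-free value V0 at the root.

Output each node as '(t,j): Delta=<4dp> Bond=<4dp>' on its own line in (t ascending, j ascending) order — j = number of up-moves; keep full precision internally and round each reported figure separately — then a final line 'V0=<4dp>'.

(0,0): Delta=-0.1048 Bond=211.5164
(1,0): Delta=-1.1837 Bond=445.2843
(1,1): Delta=0.5753 Bond=67.6469
V0=191.2914

Risk-neutral probability p* = (R−d)/(u−d) = (1.17−0.95)/(1.37−0.95) = 0.5238.
Payoff layer (t=2): V(2,0)=314.8100, V(2,1)=223.6600, V(2,2)=287.5500
(1,0): S=183.3500. Δ = (V_up−V_dn)/(S_up−S_dn) = (223.6600−314.8100)/(251.1895−174.1825) = -1.1837. V = [p*·223.6600 + (1−p*)·314.8100]/1.17 = 228.2605. B = V − Δ·S = 445.2843.
(1,1): S=264.4100. Δ = (V_up−V_dn)/(S_up−S_dn) = (287.5500−223.6600)/(362.2417−251.1895) = 0.5753. V = [p*·287.5500 + (1−p*)·223.6600]/1.17 = 219.7660. B = V − Δ·S = 67.6469.
(0,0): S=193.0000. Δ = (V_up−V_dn)/(S_up−S_dn) = (219.7660−228.2605)/(264.4100−183.3500) = -0.1048. V = [p*·219.7660 + (1−p*)·228.2605]/1.17 = 191.2914. B = V − Δ·S = 211.5164.
Self-financing check: at every node Δ·S+B equals the discounted successor values.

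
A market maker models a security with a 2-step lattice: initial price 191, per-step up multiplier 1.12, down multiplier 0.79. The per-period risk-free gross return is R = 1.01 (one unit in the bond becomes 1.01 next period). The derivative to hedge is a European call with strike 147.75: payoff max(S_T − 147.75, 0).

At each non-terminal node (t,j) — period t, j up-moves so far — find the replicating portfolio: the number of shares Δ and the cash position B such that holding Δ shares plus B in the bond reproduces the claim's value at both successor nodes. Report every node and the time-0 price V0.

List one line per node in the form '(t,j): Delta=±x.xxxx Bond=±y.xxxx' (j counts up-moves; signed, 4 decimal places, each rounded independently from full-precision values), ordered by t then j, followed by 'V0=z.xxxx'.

(0,0): Delta=0.8505 Bond=-113.1796
(1,0): Delta=0.4267 Bond=-50.3600
(1,1): Delta=1.0000 Bond=-146.2871
V0=49.2706

The replicating-portfolio and risk-neutral prices coincide; use p* = (1.01−0.79)/(1.12−0.79) = 0.6667 for the latter.
Terminal payoffs: V(2,0)=0.0000, V(2,1)=21.2468, V(2,2)=91.8404
  t=1,j=0: stock 150.8900 → up 168.9968 (V=21.2468), down 119.2031 (V=0.0000). Price 14.0243; hedge Δ=0.4267, bond B=-50.3600.
  t=1,j=1: stock 213.9200 → up 239.5904 (V=91.8404), down 168.9968 (V=21.2468). Price 67.6329; hedge Δ=1.0000, bond B=-146.2871.
  t=0,j=0: stock 191.0000 → up 213.9200 (V=67.6329), down 150.8900 (V=14.0243). Price 49.2706; hedge Δ=0.8505, bond B=-113.1796.
Each (Δ,B) replicates both successor values, so the strategy is self-financing and V0 is arbitrage-free.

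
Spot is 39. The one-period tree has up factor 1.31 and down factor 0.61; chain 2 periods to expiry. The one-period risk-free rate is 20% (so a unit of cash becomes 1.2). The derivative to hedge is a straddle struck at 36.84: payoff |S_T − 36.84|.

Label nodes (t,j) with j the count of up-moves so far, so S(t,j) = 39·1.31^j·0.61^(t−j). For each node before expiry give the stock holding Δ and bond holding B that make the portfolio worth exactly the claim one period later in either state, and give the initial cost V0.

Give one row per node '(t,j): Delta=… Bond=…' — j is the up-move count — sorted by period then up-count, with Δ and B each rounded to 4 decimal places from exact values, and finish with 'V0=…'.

The replicating-portfolio and risk-neutral prices coincide; use p* = (1.2−0.61)/(1.31−0.61) = 0.8429 for the latter.
Terminal values V(2,·): V(2,0)=22.3281, V(2,1)=5.6751, V(2,2)=30.0879
Node (1,0) S=23.7900: V=(p*·5.6751+(1−p*)·22.3281)/1.2=6.9100; Δ=(5.6751−22.3281)/(31.1649−14.5119)=-1.0000; B=V−Δ·S=30.7000
Node (1,1) S=51.0900: V=(p*·30.0879+(1−p*)·5.6751)/1.2=21.8763; Δ=(30.0879−5.6751)/(66.9279−31.1649)=0.6826; B=V−Δ·S=-12.9991
Node (0,0) S=39.0000: V=(p*·21.8763+(1−p*)·6.9100)/1.2=16.2704; Δ=(21.8763−6.9100)/(51.0900−23.7900)=0.5482; B=V−Δ·S=-5.1101
The time-0 hedge costs 16.2704, which is the no-arbitrage price.

(0,0): Delta=0.5482 Bond=-5.1101
(1,0): Delta=-1.0000 Bond=30.7000
(1,1): Delta=0.6826 Bond=-12.9991
V0=16.2704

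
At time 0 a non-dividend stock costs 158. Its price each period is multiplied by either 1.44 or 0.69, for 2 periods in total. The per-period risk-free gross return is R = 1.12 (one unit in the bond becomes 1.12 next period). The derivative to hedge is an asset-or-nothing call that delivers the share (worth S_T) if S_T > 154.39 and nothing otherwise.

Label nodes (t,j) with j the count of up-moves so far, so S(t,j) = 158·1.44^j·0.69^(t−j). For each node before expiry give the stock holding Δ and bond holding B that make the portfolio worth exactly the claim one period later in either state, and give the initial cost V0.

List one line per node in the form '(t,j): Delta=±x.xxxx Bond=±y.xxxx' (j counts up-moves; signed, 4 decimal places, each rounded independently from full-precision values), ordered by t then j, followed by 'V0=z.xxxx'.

Under the risk-neutral measure, an up-move has probability p* = (R−d)/(u−d) = 0.5733 and values discount at R = 1.12.
Payoff layer (t=2): V(2,0)=0.0000, V(2,1)=156.9888, V(2,2)=327.6288
(1,0): S=109.0200. Δ = (V_up−V_dn)/(S_up−S_dn) = (156.9888−0.0000)/(156.9888−75.2238) = 1.9200. V = [p*·156.9888 + (1−p*)·0.0000]/1.12 = 80.3633. B = V − Δ·S = -128.9551.
(1,1): S=227.5200. Δ = (V_up−V_dn)/(S_up−S_dn) = (327.6288−156.9888)/(327.6288−156.9888) = 1.0000. V = [p*·327.6288 + (1−p*)·156.9888]/1.12 = 227.5200. B = V − Δ·S = 0.0000.
(0,0): S=158.0000. Δ = (V_up−V_dn)/(S_up−S_dn) = (227.5200−80.3633)/(227.5200−109.0200) = 1.2418. V = [p*·227.5200 + (1−p*)·80.3633]/1.12 = 147.0832. B = V − Δ·S = -49.1257.
Root portfolio cost Δ·158+B reproduces V0=147.0832.

(0,0): Delta=1.2418 Bond=-49.1257
(1,0): Delta=1.9200 Bond=-128.9551
(1,1): Delta=1.0000 Bond=0.0000
V0=147.0832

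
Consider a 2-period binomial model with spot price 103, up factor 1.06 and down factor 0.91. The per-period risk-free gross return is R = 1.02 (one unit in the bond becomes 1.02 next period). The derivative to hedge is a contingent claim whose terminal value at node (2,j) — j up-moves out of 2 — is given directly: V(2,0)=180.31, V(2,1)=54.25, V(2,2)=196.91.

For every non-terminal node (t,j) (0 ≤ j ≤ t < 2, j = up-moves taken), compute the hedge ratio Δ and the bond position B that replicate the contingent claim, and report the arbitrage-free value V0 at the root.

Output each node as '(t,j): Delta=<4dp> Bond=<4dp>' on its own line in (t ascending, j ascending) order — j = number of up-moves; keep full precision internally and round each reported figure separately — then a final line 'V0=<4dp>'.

(0,0): Delta=4.5054 Bond=-329.5612
(1,0): Delta=-8.9662 Bond=926.5431
(1,1): Delta=8.7110 Bond=-795.3144
V0=134.4999

Risk-neutral probability p* = (R−d)/(u−d) = (1.02−0.91)/(1.06−0.91) = 0.7333.
At expiry t=2: V(2,0)=180.3100, V(2,1)=54.2500, V(2,2)=196.9100
Node (1,0) S=93.7300: V=(p*·54.2500+(1−p*)·180.3100)/1.02=86.1431; Δ=(54.2500−180.3100)/(99.3538−85.2943)=-8.9662; B=V−Δ·S=926.5431
Node (1,1) S=109.1800: V=(p*·196.9100+(1−p*)·54.2500)/1.02=155.7523; Δ=(196.9100−54.2500)/(115.7308−99.3538)=8.7110; B=V−Δ·S=-795.3144
Node (0,0) S=103.0000: V=(p*·155.7523+(1−p*)·86.1431)/1.02=134.4999; Δ=(155.7523−86.1431)/(109.1800−93.7300)=4.5054; B=V−Δ·S=-329.5612
Check: Δ(0,0)·S0 + B(0,0) = 134.4999 = V0.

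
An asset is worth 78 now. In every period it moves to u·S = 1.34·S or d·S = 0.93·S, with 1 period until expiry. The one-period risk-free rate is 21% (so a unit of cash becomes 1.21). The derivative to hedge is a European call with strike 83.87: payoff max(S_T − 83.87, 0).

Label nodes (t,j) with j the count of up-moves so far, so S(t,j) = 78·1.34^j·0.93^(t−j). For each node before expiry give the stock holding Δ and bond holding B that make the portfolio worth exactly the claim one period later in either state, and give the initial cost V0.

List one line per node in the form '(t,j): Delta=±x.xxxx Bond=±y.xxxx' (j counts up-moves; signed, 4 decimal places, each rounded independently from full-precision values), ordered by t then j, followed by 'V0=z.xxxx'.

Under the risk-neutral measure, an up-move has probability p* = (R−d)/(u−d) = 0.6829 and values discount at R = 1.21.
At expiry t=1: V(1,0)=0.0000, V(1,1)=20.6500
(0,0): S=78.0000. Δ = (V_up−V_dn)/(S_up−S_dn) = (20.6500−0.0000)/(104.5200−72.5400) = 0.6457. V = [p*·20.6500 + (1−p*)·0.0000]/1.21 = 11.6549. B = V − Δ·S = -38.7109.
The time-0 hedge costs 11.6549, which is the no-arbitrage price.

(0,0): Delta=0.6457 Bond=-38.7109
V0=11.6549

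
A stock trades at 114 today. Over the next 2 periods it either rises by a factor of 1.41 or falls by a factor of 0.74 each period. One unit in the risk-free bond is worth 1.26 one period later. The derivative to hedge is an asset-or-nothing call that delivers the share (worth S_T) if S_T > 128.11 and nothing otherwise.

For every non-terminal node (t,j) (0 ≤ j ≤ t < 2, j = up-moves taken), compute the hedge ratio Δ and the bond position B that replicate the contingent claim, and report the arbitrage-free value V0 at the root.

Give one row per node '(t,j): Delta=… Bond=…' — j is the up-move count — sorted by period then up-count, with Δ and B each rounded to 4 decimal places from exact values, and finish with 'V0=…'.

No-arbitrage ⇒ martingale measure with p* = (R−d)/(u−d) = 0.7761.
Terminal payoffs: V(2,0)=0.0000, V(2,1)=0.0000, V(2,2)=226.6434
Node (1,0) S=84.3600: V=(p*·0.0000+(1−p*)·0.0000)/1.26=0.0000; Δ=(0.0000−0.0000)/(118.9476−62.4264)=0.0000; B=V−Δ·S=0.0000
Node (1,1) S=160.7400: V=(p*·226.6434+(1−p*)·0.0000)/1.26=139.6050; Δ=(226.6434−0.0000)/(226.6434−118.9476)=2.1045; B=V−Δ·S=-198.6687
Node (0,0) S=114.0000: V=(p*·139.6050+(1−p*)·0.0000)/1.26=85.9922; Δ=(139.6050−0.0000)/(160.7400−84.3600)=1.8278; B=V−Δ·S=-122.3735
Check: Δ(0,0)·S0 + B(0,0) = 85.9922 = V0.

(0,0): Delta=1.8278 Bond=-122.3735
(1,0): Delta=0.0000 Bond=0.0000
(1,1): Delta=2.1045 Bond=-198.6687
V0=85.9922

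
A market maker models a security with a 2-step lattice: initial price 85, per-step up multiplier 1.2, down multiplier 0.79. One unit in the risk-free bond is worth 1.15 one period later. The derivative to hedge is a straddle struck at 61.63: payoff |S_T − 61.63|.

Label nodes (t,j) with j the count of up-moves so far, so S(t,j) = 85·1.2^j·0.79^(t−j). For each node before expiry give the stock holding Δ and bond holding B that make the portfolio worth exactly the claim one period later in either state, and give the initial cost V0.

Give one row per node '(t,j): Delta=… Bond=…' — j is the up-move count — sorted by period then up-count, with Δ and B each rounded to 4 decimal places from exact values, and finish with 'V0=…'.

The replicating-portfolio and risk-neutral prices coincide; use p* = (1.15−0.79)/(1.2−0.79) = 0.8780 for the latter.
At expiry t=2: V(2,0)=8.5815, V(2,1)=18.9500, V(2,2)=60.7700
(1,0): S=67.1500. Δ = (V_up−V_dn)/(S_up−S_dn) = (18.9500−8.5815)/(80.5800−53.0485) = 0.3766. V = [p*·18.9500 + (1−p*)·8.5815]/1.15 = 15.3787. B = V − Δ·S = -9.9103.
(1,1): S=102.0000. Δ = (V_up−V_dn)/(S_up−S_dn) = (60.7700−18.9500)/(122.4000−80.5800) = 1.0000. V = [p*·60.7700 + (1−p*)·18.9500]/1.15 = 48.4087. B = V − Δ·S = -53.5913.
(0,0): S=85.0000. Δ = (V_up−V_dn)/(S_up−S_dn) = (48.4087−15.3787)/(102.0000−67.1500) = 0.9478. V = [p*·48.4087 + (1−p*)·15.3787]/1.15 = 38.5919. B = V − Δ·S = -41.9690.
Self-financing check: at every node Δ·S+B equals the discounted successor values.

(0,0): Delta=0.9478 Bond=-41.9690
(1,0): Delta=0.3766 Bond=-9.9103
(1,1): Delta=1.0000 Bond=-53.5913
V0=38.5919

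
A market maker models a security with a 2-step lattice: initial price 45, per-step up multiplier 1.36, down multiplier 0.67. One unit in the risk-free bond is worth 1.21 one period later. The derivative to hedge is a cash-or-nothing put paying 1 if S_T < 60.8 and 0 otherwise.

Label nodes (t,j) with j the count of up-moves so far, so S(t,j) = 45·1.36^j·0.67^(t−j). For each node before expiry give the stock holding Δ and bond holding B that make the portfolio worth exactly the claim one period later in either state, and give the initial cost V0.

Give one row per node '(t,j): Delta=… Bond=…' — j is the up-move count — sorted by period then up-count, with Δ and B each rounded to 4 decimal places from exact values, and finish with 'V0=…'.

(0,0): Delta=-0.0208 Bond=1.2021
(1,0): Delta=0.0000 Bond=0.8264
(1,1): Delta=-0.0237 Bond=1.6289
V0=0.2647

No-arbitrage ⇒ martingale measure with p* = (R−d)/(u−d) = 0.7826.
Terminal payoffs: V(2,0)=1.0000, V(2,1)=1.0000, V(2,2)=0.0000
  t=1,j=0: stock 30.1500 → up 41.0040 (V=1.0000), down 20.2005 (V=1.0000). Price 0.8264; hedge Δ=0.0000, bond B=0.8264.
  t=1,j=1: stock 61.2000 → up 83.2320 (V=0.0000), down 41.0040 (V=1.0000). Price 0.1797; hedge Δ=-0.0237, bond B=1.6289.
  t=0,j=0: stock 45.0000 → up 61.2000 (V=0.1797), down 30.1500 (V=0.8264). Price 0.2647; hedge Δ=-0.0208, bond B=1.2021.
Root portfolio cost Δ·45+B reproduces V0=0.2647.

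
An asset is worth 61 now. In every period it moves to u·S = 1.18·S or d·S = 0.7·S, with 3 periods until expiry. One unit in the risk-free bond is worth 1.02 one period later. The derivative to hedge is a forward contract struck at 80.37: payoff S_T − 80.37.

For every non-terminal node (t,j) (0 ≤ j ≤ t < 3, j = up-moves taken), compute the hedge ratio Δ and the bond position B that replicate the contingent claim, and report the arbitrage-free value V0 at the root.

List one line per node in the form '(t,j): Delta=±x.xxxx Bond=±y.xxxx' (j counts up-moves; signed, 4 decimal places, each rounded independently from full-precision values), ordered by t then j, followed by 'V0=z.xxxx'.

Under the risk-neutral measure, an up-move has probability p* = (R−d)/(u−d) = 0.6667 and values discount at R = 1.02.
Terminal payoffs: V(3,0)=-59.4470, V(3,1)=-45.0998, V(3,2)=-20.9145, V(3,3)=19.8550
(2,0): S=29.8900. Δ = (V_up−V_dn)/(S_up−S_dn) = (-45.0998−-59.4470)/(35.2702−20.9230) = 1.0000. V = [p*·-45.0998 + (1−p*)·-59.4470]/1.02 = -48.9041. B = V − Δ·S = -78.7941.
(2,1): S=50.3860. Δ = (V_up−V_dn)/(S_up−S_dn) = (-20.9145−-45.0998)/(59.4555−35.2702) = 1.0000. V = [p*·-20.9145 + (1−p*)·-45.0998]/1.02 = -28.4081. B = V − Δ·S = -78.7941.
(2,2): S=84.9364. Δ = (V_up−V_dn)/(S_up−S_dn) = (19.8550−-20.9145)/(100.2250−59.4555) = 1.0000. V = [p*·19.8550 + (1−p*)·-20.9145]/1.02 = 6.1423. B = V − Δ·S = -78.7941.
(1,0): S=42.7000. Δ = (V_up−V_dn)/(S_up−S_dn) = (-28.4081−-48.9041)/(50.3860−29.8900) = 1.0000. V = [p*·-28.4081 + (1−p*)·-48.9041]/1.02 = -34.5491. B = V − Δ·S = -77.2491.
(1,1): S=71.9800. Δ = (V_up−V_dn)/(S_up−S_dn) = (6.1423−-28.4081)/(84.9364−50.3860) = 1.0000. V = [p*·6.1423 + (1−p*)·-28.4081]/1.02 = -5.2691. B = V − Δ·S = -77.2491.
(0,0): S=61.0000. Δ = (V_up−V_dn)/(S_up−S_dn) = (-5.2691−-34.5491)/(71.9800−42.7000) = 1.0000. V = [p*·-5.2691 + (1−p*)·-34.5491]/1.02 = -14.7344. B = V − Δ·S = -75.7344.
Check: Δ(0,0)·S0 + B(0,0) = -14.7344 = V0.

(0,0): Delta=1.0000 Bond=-75.7344
(1,0): Delta=1.0000 Bond=-77.2491
(1,1): Delta=1.0000 Bond=-77.2491
(2,0): Delta=1.0000 Bond=-78.7941
(2,1): Delta=1.0000 Bond=-78.7941
(2,2): Delta=1.0000 Bond=-78.7941
V0=-14.7344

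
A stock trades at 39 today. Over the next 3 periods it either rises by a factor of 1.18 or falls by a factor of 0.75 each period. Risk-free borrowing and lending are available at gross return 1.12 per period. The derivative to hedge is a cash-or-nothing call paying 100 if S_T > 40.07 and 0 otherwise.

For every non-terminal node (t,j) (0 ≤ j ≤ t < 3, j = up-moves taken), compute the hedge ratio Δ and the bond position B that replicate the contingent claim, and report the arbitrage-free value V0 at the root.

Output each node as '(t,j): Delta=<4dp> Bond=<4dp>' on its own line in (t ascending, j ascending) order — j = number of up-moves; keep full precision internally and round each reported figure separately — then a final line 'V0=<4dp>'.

Under the risk-neutral measure, an up-move has probability p* = (R−d)/(u−d) = 0.8605 and values discount at R = 1.12.
At expiry t=3: V(3,0)=0.0000, V(3,1)=0.0000, V(3,2)=100.0000, V(3,3)=100.0000
Node (2,0) S=21.9375: V=(p*·0.0000+(1−p*)·0.0000)/1.12=0.0000; Δ=(0.0000−0.0000)/(25.8862−16.4531)=0.0000; B=V−Δ·S=0.0000
Node (2,1) S=34.5150: V=(p*·100.0000+(1−p*)·0.0000)/1.12=76.8272; Δ=(100.0000−0.0000)/(40.7277−25.8863)=6.7379; B=V−Δ·S=-155.7309
Node (2,2) S=54.3036: V=(p*·100.0000+(1−p*)·100.0000)/1.12=89.2857; Δ=(100.0000−100.0000)/(64.0782−40.7277)=0.0000; B=V−Δ·S=89.2857
Node (1,0) S=29.2500: V=(p*·76.8272+(1−p*)·0.0000)/1.12=59.0243; Δ=(76.8272−0.0000)/(34.5150−21.9375)=6.1083; B=V−Δ·S=-119.6438
Node (1,1) S=46.0200: V=(p*·89.2857+(1−p*)·76.8272)/1.12=78.1673; Δ=(89.2857−76.8272)/(54.3036−34.5150)=0.6296; B=V−Δ·S=49.1941
Node (0,0) S=39.0000: V=(p*·78.1673+(1−p*)·59.0243)/1.12=67.4073; Δ=(78.1673−59.0243)/(46.0200−29.2500)=1.1415; B=V−Δ·S=22.8887
Self-financing check: at every node Δ·S+B equals the discounted successor values.

(0,0): Delta=1.1415 Bond=22.8887
(1,0): Delta=6.1083 Bond=-119.6438
(1,1): Delta=0.6296 Bond=49.1941
(2,0): Delta=0.0000 Bond=0.0000
(2,1): Delta=6.7379 Bond=-155.7309
(2,2): Delta=0.0000 Bond=89.2857
V0=67.4073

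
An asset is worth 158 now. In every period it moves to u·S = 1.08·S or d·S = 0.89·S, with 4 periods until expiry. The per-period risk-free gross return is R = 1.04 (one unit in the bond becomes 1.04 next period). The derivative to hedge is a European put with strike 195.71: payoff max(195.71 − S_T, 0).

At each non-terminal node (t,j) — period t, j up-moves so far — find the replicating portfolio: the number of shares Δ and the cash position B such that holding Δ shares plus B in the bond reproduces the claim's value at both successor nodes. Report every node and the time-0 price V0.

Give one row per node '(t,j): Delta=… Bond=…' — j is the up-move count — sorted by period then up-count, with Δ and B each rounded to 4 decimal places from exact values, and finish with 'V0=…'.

Under the risk-neutral measure, an up-move has probability p* = (R−d)/(u−d) = 0.7895 and values discount at R = 1.04.
Terminal payoffs: V(4,0)=96.5773, V(4,1)=75.4141, V(4,2)=49.7329, V(4,3)=18.5693, V(4,4)=0.0000
(3,0): S=111.3851. Δ = (V_up−V_dn)/(S_up−S_dn) = (75.4141−96.5773)/(120.2959−99.1327) = -1.0000. V = [p*·75.4141 + (1−p*)·96.5773]/1.04 = 76.7976. B = V − Δ·S = 188.1827.
(3,1): S=135.1639. Δ = (V_up−V_dn)/(S_up−S_dn) = (49.7329−75.4141)/(145.9771−120.2959) = -1.0000. V = [p*·49.7329 + (1−p*)·75.4141]/1.04 = 53.0187. B = V − Δ·S = 188.1827.
(3,2): S=164.0192. Δ = (V_up−V_dn)/(S_up−S_dn) = (18.5693−49.7329)/(177.1407−145.9771) = -1.0000. V = [p*·18.5693 + (1−p*)·49.7329]/1.04 = 24.1635. B = V − Δ·S = 188.1827.
(3,3): S=199.0345. Δ = (V_up−V_dn)/(S_up−S_dn) = (0.0000−18.5693)/(214.9573−177.1407) = -0.4910. V = [p*·0.0000 + (1−p*)·18.5693]/1.04 = 3.7590. B = V − Δ·S = 101.4921.
(2,0): S=125.1518. Δ = (V_up−V_dn)/(S_up−S_dn) = (53.0187−76.7976)/(135.1639−111.3851) = -1.0000. V = [p*·53.0187 + (1−p*)·76.7976]/1.04 = 55.7931. B = V − Δ·S = 180.9449.
(2,1): S=151.8696. Δ = (V_up−V_dn)/(S_up−S_dn) = (24.1635−53.0187)/(164.0192−135.1639) = -1.0000. V = [p*·24.1635 + (1−p*)·53.0187]/1.04 = 29.0753. B = V − Δ·S = 180.9449.
(2,2): S=184.2912. Δ = (V_up−V_dn)/(S_up−S_dn) = (3.7590−24.1635)/(199.0345−164.0192) = -0.5827. V = [p*·3.7590 + (1−p*)·24.1635]/1.04 = 7.7449. B = V − Δ·S = 115.1373.
(1,0): S=140.6200. Δ = (V_up−V_dn)/(S_up−S_dn) = (29.0753−55.7931)/(151.8696−125.1518) = -1.0000. V = [p*·29.0753 + (1−p*)·55.7931]/1.04 = 33.3655. B = V − Δ·S = 173.9855.
(1,1): S=170.6400. Δ = (V_up−V_dn)/(S_up−S_dn) = (7.7449−29.0753)/(184.2912−151.8696) = -0.6579. V = [p*·7.7449 + (1−p*)·29.0753]/1.04 = 11.7649. B = V − Δ·S = 124.0303.
(0,0): S=158.0000. Δ = (V_up−V_dn)/(S_up−S_dn) = (11.7649−33.3655)/(170.6400−140.6200) = -0.7195. V = [p*·11.7649 + (1−p*)·33.3655]/1.04 = 15.6850. B = V − Δ·S = 129.3723.
Each (Δ,B) replicates both successor values, so the strategy is self-financing and V0 is arbitrage-free.

(0,0): Delta=-0.7195 Bond=129.3723
(1,0): Delta=-1.0000 Bond=173.9855
(1,1): Delta=-0.6579 Bond=124.0303
(2,0): Delta=-1.0000 Bond=180.9449
(2,1): Delta=-1.0000 Bond=180.9449
(2,2): Delta=-0.5827 Bond=115.1373
(3,0): Delta=-1.0000 Bond=188.1827
(3,1): Delta=-1.0000 Bond=188.1827
(3,2): Delta=-1.0000 Bond=188.1827
(3,3): Delta=-0.4910 Bond=101.4921
V0=15.6850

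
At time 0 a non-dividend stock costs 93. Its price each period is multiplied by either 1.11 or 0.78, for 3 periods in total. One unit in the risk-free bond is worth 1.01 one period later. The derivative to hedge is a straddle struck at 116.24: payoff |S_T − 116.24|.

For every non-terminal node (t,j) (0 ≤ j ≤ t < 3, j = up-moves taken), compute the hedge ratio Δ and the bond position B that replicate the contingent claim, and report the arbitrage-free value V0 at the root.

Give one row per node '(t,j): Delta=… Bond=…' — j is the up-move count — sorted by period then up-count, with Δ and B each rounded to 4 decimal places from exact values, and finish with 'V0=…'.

(0,0): Delta=-0.6602 Bond=88.4166
(1,0): Delta=-1.0000 Bond=113.9496
(1,1): Delta=-0.5564 Bond=78.5838
(2,0): Delta=-1.0000 Bond=115.0891
(2,1): Delta=-1.0000 Bond=115.0891
(2,2): Delta=-0.4209 Bond=63.8395
V0=27.0177

No-arbitrage ⇒ martingale measure with p* = (R−d)/(u−d) = 0.6970.
Terminal values V(3,·): V(3,0)=72.1067, V(3,1)=53.4349, V(3,2)=26.8635, V(3,3)=10.9497
  t=2,j=0: stock 56.5812 → up 62.8051 (V=53.4349), down 44.1333 (V=72.1067). Price 58.5079; hedge Δ=-1.0000, bond B=115.0891.
  t=2,j=1: stock 80.5194 → up 89.3765 (V=26.8635), down 62.8051 (V=53.4349). Price 34.5697; hedge Δ=-1.0000, bond B=115.0891.
  t=2,j=2: stock 114.5853 → up 127.1897 (V=10.9497), down 89.3765 (V=26.8635). Price 15.6159; hedge Δ=-0.4209, bond B=63.8395.
  t=1,j=0: stock 72.5400 → up 80.5194 (V=34.5697), down 56.5812 (V=58.5079). Price 41.4096; hedge Δ=-1.0000, bond B=113.9496.
  t=1,j=1: stock 103.2300 → up 114.5853 (V=15.6159), down 80.5194 (V=34.5697). Price 21.1480; hedge Δ=-0.5564, bond B=78.5838.
  t=0,j=0: stock 93.0000 → up 103.2300 (V=21.1480), down 72.5400 (V=41.4096). Price 27.0177; hedge Δ=-0.6602, bond B=88.4166.
The time-0 hedge costs 27.0177, which is the no-arbitrage price.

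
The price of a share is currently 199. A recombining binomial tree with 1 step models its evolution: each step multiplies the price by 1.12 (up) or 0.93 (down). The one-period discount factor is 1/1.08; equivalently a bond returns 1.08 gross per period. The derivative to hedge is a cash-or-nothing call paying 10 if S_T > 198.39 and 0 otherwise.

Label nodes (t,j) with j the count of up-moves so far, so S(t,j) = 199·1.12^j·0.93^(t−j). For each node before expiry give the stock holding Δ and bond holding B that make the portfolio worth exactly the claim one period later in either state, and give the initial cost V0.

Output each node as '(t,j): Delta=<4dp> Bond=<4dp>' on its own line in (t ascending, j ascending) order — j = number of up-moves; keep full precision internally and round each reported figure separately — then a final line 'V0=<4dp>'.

The replicating-portfolio and risk-neutral prices coincide; use p* = (1.08−0.93)/(1.12−0.93) = 0.7895 for the latter.
Payoff layer (t=1): V(1,0)=0.0000, V(1,1)=10.0000
(0,0): S=199.0000. Δ = (V_up−V_dn)/(S_up−S_dn) = (10.0000−0.0000)/(222.8800−185.0700) = 0.2645. V = [p*·10.0000 + (1−p*)·0.0000]/1.08 = 7.3099. B = V − Δ·S = -45.3216.
Check: Δ(0,0)·S0 + B(0,0) = 7.3099 = V0.

(0,0): Delta=0.2645 Bond=-45.3216
V0=7.3099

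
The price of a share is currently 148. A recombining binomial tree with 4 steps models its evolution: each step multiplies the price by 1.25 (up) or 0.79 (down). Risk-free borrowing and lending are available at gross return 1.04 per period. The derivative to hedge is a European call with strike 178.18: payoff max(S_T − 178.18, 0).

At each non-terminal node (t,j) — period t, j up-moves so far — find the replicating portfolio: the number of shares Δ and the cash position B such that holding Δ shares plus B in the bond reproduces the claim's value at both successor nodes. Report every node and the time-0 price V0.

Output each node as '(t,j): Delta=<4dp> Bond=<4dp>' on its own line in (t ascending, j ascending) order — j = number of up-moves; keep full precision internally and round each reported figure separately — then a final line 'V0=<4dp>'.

Since d<R<u, set p* = (R−d)/(u−d) = 0.5435; price each node as the discounted p*-expectation of its children.
Payoff layer (t=4): V(4,0)=0.0000, V(4,1)=0.0000, V(4,2)=0.0000, V(4,3)=50.1794, V(4,4)=183.1481
(3,0): S=72.9698. Δ = (V_up−V_dn)/(S_up−S_dn) = (0.0000−0.0000)/(91.2122−57.6461) = 0.0000. V = [p*·0.0000 + (1−p*)·0.0000]/1.04 = 0.0000. B = V − Δ·S = 0.0000.
(3,1): S=115.4585. Δ = (V_up−V_dn)/(S_up−S_dn) = (0.0000−0.0000)/(144.3231−91.2122) = 0.0000. V = [p*·0.0000 + (1−p*)·0.0000]/1.04 = 0.0000. B = V − Δ·S = 0.0000.
(3,2): S=182.6875. Δ = (V_up−V_dn)/(S_up−S_dn) = (50.1794−0.0000)/(228.3594−144.3231) = 0.5971. V = [p*·50.1794 + (1−p*)·0.0000]/1.04 = 26.2225. B = V − Δ·S = -82.8631.
(3,3): S=289.0625. Δ = (V_up−V_dn)/(S_up−S_dn) = (183.1481−50.1794)/(361.3281−228.3594) = 1.0000. V = [p*·183.1481 + (1−p*)·50.1794]/1.04 = 117.7356. B = V − Δ·S = -171.3269.
(2,0): S=92.3668. Δ = (V_up−V_dn)/(S_up−S_dn) = (0.0000−0.0000)/(115.4585−72.9698) = 0.0000. V = [p*·0.0000 + (1−p*)·0.0000]/1.04 = 0.0000. B = V − Δ·S = 0.0000.
(2,1): S=146.1500. Δ = (V_up−V_dn)/(S_up−S_dn) = (26.2225−0.0000)/(182.6875−115.4585) = 0.3900. V = [p*·26.2225 + (1−p*)·0.0000]/1.04 = 13.7032. B = V − Δ·S = -43.3022.
(2,2): S=231.2500. Δ = (V_up−V_dn)/(S_up−S_dn) = (117.7356−26.2225)/(289.0625−182.6875) = 0.8603. V = [p*·117.7356 + (1−p*)·26.2225]/1.04 = 73.0364. B = V − Δ·S = -125.9051.
(1,0): S=116.9200. Δ = (V_up−V_dn)/(S_up−S_dn) = (13.7032−0.0000)/(146.1500−92.3668) = 0.2548. V = [p*·13.7032 + (1−p*)·0.0000]/1.04 = 7.1610. B = V − Δ·S = -22.6287.
(1,1): S=185.0000. Δ = (V_up−V_dn)/(S_up−S_dn) = (73.0364−13.7032)/(231.2500−146.1500) = 0.6972. V = [p*·73.0364 + (1−p*)·13.7032]/1.04 = 44.1822. B = V − Δ·S = -84.8029.
(0,0): S=148.0000. Δ = (V_up−V_dn)/(S_up−S_dn) = (44.1822−7.1610)/(185.0000−116.9200) = 0.5438. V = [p*·44.1822 + (1−p*)·7.1610]/1.04 = 26.2319. B = V − Δ·S = -54.2491.
Check: Δ(0,0)·S0 + B(0,0) = 26.2319 = V0.

(0,0): Delta=0.5438 Bond=-54.2491
(1,0): Delta=0.2548 Bond=-22.6287
(1,1): Delta=0.6972 Bond=-84.8029
(2,0): Delta=0.0000 Bond=0.0000
(2,1): Delta=0.3900 Bond=-43.3022
(2,2): Delta=0.8603 Bond=-125.9051
(3,0): Delta=0.0000 Bond=0.0000
(3,1): Delta=0.0000 Bond=0.0000
(3,2): Delta=0.5971 Bond=-82.8631
(3,3): Delta=1.0000 Bond=-171.3269
V0=26.2319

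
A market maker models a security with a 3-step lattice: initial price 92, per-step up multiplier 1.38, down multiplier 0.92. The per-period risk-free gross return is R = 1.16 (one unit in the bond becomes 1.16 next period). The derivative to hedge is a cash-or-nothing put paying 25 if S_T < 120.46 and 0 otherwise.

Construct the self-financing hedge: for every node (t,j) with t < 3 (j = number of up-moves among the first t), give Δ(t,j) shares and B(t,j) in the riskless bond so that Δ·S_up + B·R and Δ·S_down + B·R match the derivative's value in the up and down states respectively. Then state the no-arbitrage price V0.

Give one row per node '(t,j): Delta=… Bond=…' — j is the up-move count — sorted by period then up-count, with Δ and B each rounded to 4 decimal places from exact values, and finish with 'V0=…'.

Under the risk-neutral measure, an up-move has probability p* = (R−d)/(u−d) = 0.5217 and values discount at R = 1.16.
Terminal payoffs: V(3,0)=25.0000, V(3,1)=25.0000, V(3,2)=0.0000, V(3,3)=0.0000
  t=2,j=0: stock 77.8688 → up 107.4589 (V=25.0000), down 71.6393 (V=25.0000). Price 21.5517; hedge Δ=0.0000, bond B=21.5517.
  t=2,j=1: stock 116.8032 → up 161.1884 (V=0.0000), down 107.4589 (V=25.0000). Price 10.3073; hedge Δ=-0.4653, bond B=64.6552.
  t=2,j=2: stock 175.2048 → up 241.7826 (V=0.0000), down 161.1884 (V=0.0000). Price 0.0000; hedge Δ=0.0000, bond B=0.0000.
  t=1,j=0: stock 84.6400 → up 116.8032 (V=10.3073), down 77.8688 (V=21.5517). Price 13.5216; hedge Δ=-0.2888, bond B=37.9659.
  t=1,j=1: stock 126.9600 → up 175.2048 (V=0.0000), down 116.8032 (V=10.3073). Price 4.2497; hedge Δ=-0.1765, bond B=26.6569.
  t=0,j=0: stock 92.0000 → up 126.9600 (V=4.2497), down 84.6400 (V=13.5216). Price 7.4863; hedge Δ=-0.2191, bond B=27.6427.
Each (Δ,B) replicates both successor values, so the strategy is self-financing and V0 is arbitrage-free.

(0,0): Delta=-0.2191 Bond=27.6427
(1,0): Delta=-0.2888 Bond=37.9659
(1,1): Delta=-0.1765 Bond=26.6569
(2,0): Delta=0.0000 Bond=21.5517
(2,1): Delta=-0.4653 Bond=64.6552
(2,2): Delta=0.0000 Bond=0.0000
V0=7.4863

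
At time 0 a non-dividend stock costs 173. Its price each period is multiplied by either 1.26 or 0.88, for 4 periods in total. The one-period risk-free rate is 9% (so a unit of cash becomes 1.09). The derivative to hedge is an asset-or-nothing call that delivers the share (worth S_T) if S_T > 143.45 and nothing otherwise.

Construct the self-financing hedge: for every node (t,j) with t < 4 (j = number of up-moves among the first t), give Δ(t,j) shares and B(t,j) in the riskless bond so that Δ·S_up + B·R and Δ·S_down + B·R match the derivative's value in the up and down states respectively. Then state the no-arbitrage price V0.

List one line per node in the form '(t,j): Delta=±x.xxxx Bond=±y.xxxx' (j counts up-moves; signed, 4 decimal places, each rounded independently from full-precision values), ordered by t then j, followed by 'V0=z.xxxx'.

(0,0): Delta=1.1091 Bond=-21.8199
(1,0): Delta=1.3021 Bond=-53.1637
(1,1): Delta=1.0000 Bond=0.0000
(2,0): Delta=1.8364 Bond=-129.5317
(2,1): Delta=1.0000 Bond=0.0000
(2,2): Delta=1.0000 Bond=0.0000
(3,0): Delta=3.3158 Bond=-315.6002
(3,1): Delta=1.0000 Bond=0.0000
(3,2): Delta=1.0000 Bond=0.0000
(3,3): Delta=1.0000 Bond=0.0000
V0=170.0560

Risk-neutral probability p* = (R−d)/(u−d) = (1.09−0.88)/(1.26−0.88) = 0.5526.
Payoff layer (t=4): V(4,0)=0.0000, V(4,1)=148.5473, V(4,2)=212.6927, V(4,3)=304.5372, V(4,4)=436.0420
  t=3,j=0: stock 117.8947 → up 148.5473 (V=148.5473), down 103.7473 (V=0.0000). Price 75.3137; hedge Δ=3.3158, bond B=-315.6002.
  t=3,j=1: stock 168.8037 → up 212.6927 (V=212.6927), down 148.5473 (V=148.5473). Price 168.8037; hedge Δ=1.0000, bond B=0.0000.
  t=3,j=2: stock 241.6962 → up 304.5372 (V=304.5372), down 212.6927 (V=212.6927). Price 241.6962; hedge Δ=1.0000, bond B=0.0000.
  t=3,j=3: stock 346.0650 → up 436.0420 (V=436.0420), down 304.5372 (V=304.5372). Price 346.0650; hedge Δ=1.0000, bond B=0.0000.
  t=2,j=0: stock 133.9712 → up 168.8037 (V=168.8037), down 117.8947 (V=75.3137). Price 116.4947; hedge Δ=1.8364, bond B=-129.5317.
  t=2,j=1: stock 191.8224 → up 241.6962 (V=241.6962), down 168.8037 (V=168.8037). Price 191.8224; hedge Δ=1.0000, bond B=0.0000.
  t=2,j=2: stock 274.6548 → up 346.0650 (V=346.0650), down 241.6962 (V=241.6962). Price 274.6548; hedge Δ=1.0000, bond B=0.0000.
  t=1,j=0: stock 152.2400 → up 191.8224 (V=191.8224), down 133.9712 (V=116.4947). Price 145.0671; hedge Δ=1.3021, bond B=-53.1637.
  t=1,j=1: stock 217.9800 → up 274.6548 (V=274.6548), down 191.8224 (V=191.8224). Price 217.9800; hedge Δ=1.0000, bond B=0.0000.
  t=0,j=0: stock 173.0000 → up 217.9800 (V=217.9800), down 152.2400 (V=145.0671). Price 170.0560; hedge Δ=1.1091, bond B=-21.8199.
Root portfolio cost Δ·173+B reproduces V0=170.0560.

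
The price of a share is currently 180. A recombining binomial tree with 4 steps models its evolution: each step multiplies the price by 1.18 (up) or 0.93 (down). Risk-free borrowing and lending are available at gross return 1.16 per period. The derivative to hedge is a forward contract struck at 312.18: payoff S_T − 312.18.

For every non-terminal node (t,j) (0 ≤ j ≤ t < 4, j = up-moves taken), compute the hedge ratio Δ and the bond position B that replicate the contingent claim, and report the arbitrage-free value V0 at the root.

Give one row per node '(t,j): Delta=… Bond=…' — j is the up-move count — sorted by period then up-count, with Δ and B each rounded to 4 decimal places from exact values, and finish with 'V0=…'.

(0,0): Delta=1.0000 Bond=-172.4142
(1,0): Delta=1.0000 Bond=-200.0005
(1,1): Delta=1.0000 Bond=-200.0005
(2,0): Delta=1.0000 Bond=-232.0006
(2,1): Delta=1.0000 Bond=-232.0006
(2,2): Delta=1.0000 Bond=-232.0006
(3,0): Delta=1.0000 Bond=-269.1207
(3,1): Delta=1.0000 Bond=-269.1207
(3,2): Delta=1.0000 Bond=-269.1207
(3,3): Delta=1.0000 Bond=-269.1207
V0=7.5858

The replicating-portfolio and risk-neutral prices coincide; use p* = (1.16−0.93)/(1.18−0.93) = 0.9200 for the latter.
Terminal payoffs: V(4,0)=-177.5306, V(4,1)=-141.3346, V(4,2)=-95.4084, V(4,3)=-37.1364, V(4,4)=36.8000
Node (3,0) S=144.7843: V=(p*·-141.3346+(1−p*)·-177.5306)/1.16=-124.3364; Δ=(-141.3346−-177.5306)/(170.8454−134.6494)=1.0000; B=V−Δ·S=-269.1207
Node (3,1) S=183.7048: V=(p*·-95.4084+(1−p*)·-141.3346)/1.16=-85.4159; Δ=(-95.4084−-141.3346)/(216.7716−170.8454)=1.0000; B=V−Δ·S=-269.1207
Node (3,2) S=233.0878: V=(p*·-37.1364+(1−p*)·-95.4084)/1.16=-36.0329; Δ=(-37.1364−-95.4084)/(275.0436−216.7716)=1.0000; B=V−Δ·S=-269.1207
Node (3,3) S=295.7458: V=(p*·36.8000+(1−p*)·-37.1364)/1.16=26.6251; Δ=(36.8000−-37.1364)/(348.9800−275.0436)=1.0000; B=V−Δ·S=-269.1207
Node (2,0) S=155.6820: V=(p*·-85.4159+(1−p*)·-124.3364)/1.16=-76.3186; Δ=(-85.4159−-124.3364)/(183.7048−144.7843)=1.0000; B=V−Δ·S=-232.0006
Node (2,1) S=197.5320: V=(p*·-36.0329+(1−p*)·-85.4159)/1.16=-34.4686; Δ=(-36.0329−-85.4159)/(233.0878−183.7048)=1.0000; B=V−Δ·S=-232.0006
Node (2,2) S=250.6320: V=(p*·26.6251+(1−p*)·-36.0329)/1.16=18.6314; Δ=(26.6251−-36.0329)/(295.7458−233.0878)=1.0000; B=V−Δ·S=-232.0006
Node (1,0) S=167.4000: V=(p*·-34.4686+(1−p*)·-76.3186)/1.16=-32.6005; Δ=(-34.4686−-76.3186)/(197.5320−155.6820)=1.0000; B=V−Δ·S=-200.0005
Node (1,1) S=212.4000: V=(p*·18.6314+(1−p*)·-34.4686)/1.16=12.3995; Δ=(18.6314−-34.4686)/(250.6320−197.5320)=1.0000; B=V−Δ·S=-200.0005
Node (0,0) S=180.0000: V=(p*·12.3995+(1−p*)·-32.6005)/1.16=7.5858; Δ=(12.3995−-32.6005)/(212.4000−167.4000)=1.0000; B=V−Δ·S=-172.4142
Self-financing check: at every node Δ·S+B equals the discounted successor values.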